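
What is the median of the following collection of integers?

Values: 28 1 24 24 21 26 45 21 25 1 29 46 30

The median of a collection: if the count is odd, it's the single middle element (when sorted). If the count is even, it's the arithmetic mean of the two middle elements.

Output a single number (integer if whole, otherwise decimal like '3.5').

Answer: 25

Derivation:
Step 1: insert 28 -> lo=[28] (size 1, max 28) hi=[] (size 0) -> median=28
Step 2: insert 1 -> lo=[1] (size 1, max 1) hi=[28] (size 1, min 28) -> median=14.5
Step 3: insert 24 -> lo=[1, 24] (size 2, max 24) hi=[28] (size 1, min 28) -> median=24
Step 4: insert 24 -> lo=[1, 24] (size 2, max 24) hi=[24, 28] (size 2, min 24) -> median=24
Step 5: insert 21 -> lo=[1, 21, 24] (size 3, max 24) hi=[24, 28] (size 2, min 24) -> median=24
Step 6: insert 26 -> lo=[1, 21, 24] (size 3, max 24) hi=[24, 26, 28] (size 3, min 24) -> median=24
Step 7: insert 45 -> lo=[1, 21, 24, 24] (size 4, max 24) hi=[26, 28, 45] (size 3, min 26) -> median=24
Step 8: insert 21 -> lo=[1, 21, 21, 24] (size 4, max 24) hi=[24, 26, 28, 45] (size 4, min 24) -> median=24
Step 9: insert 25 -> lo=[1, 21, 21, 24, 24] (size 5, max 24) hi=[25, 26, 28, 45] (size 4, min 25) -> median=24
Step 10: insert 1 -> lo=[1, 1, 21, 21, 24] (size 5, max 24) hi=[24, 25, 26, 28, 45] (size 5, min 24) -> median=24
Step 11: insert 29 -> lo=[1, 1, 21, 21, 24, 24] (size 6, max 24) hi=[25, 26, 28, 29, 45] (size 5, min 25) -> median=24
Step 12: insert 46 -> lo=[1, 1, 21, 21, 24, 24] (size 6, max 24) hi=[25, 26, 28, 29, 45, 46] (size 6, min 25) -> median=24.5
Step 13: insert 30 -> lo=[1, 1, 21, 21, 24, 24, 25] (size 7, max 25) hi=[26, 28, 29, 30, 45, 46] (size 6, min 26) -> median=25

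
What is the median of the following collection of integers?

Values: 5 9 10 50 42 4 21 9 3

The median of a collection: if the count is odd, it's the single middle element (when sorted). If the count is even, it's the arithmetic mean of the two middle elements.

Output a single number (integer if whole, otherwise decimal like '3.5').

Step 1: insert 5 -> lo=[5] (size 1, max 5) hi=[] (size 0) -> median=5
Step 2: insert 9 -> lo=[5] (size 1, max 5) hi=[9] (size 1, min 9) -> median=7
Step 3: insert 10 -> lo=[5, 9] (size 2, max 9) hi=[10] (size 1, min 10) -> median=9
Step 4: insert 50 -> lo=[5, 9] (size 2, max 9) hi=[10, 50] (size 2, min 10) -> median=9.5
Step 5: insert 42 -> lo=[5, 9, 10] (size 3, max 10) hi=[42, 50] (size 2, min 42) -> median=10
Step 6: insert 4 -> lo=[4, 5, 9] (size 3, max 9) hi=[10, 42, 50] (size 3, min 10) -> median=9.5
Step 7: insert 21 -> lo=[4, 5, 9, 10] (size 4, max 10) hi=[21, 42, 50] (size 3, min 21) -> median=10
Step 8: insert 9 -> lo=[4, 5, 9, 9] (size 4, max 9) hi=[10, 21, 42, 50] (size 4, min 10) -> median=9.5
Step 9: insert 3 -> lo=[3, 4, 5, 9, 9] (size 5, max 9) hi=[10, 21, 42, 50] (size 4, min 10) -> median=9

Answer: 9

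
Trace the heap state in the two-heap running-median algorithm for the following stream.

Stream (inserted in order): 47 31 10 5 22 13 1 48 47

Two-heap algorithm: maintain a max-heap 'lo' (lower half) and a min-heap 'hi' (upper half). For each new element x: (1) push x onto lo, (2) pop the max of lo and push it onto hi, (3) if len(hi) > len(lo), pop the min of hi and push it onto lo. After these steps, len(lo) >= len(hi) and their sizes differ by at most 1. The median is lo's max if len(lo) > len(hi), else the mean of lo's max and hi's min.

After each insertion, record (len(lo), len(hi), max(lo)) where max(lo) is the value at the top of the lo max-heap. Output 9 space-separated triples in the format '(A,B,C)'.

Answer: (1,0,47) (1,1,31) (2,1,31) (2,2,10) (3,2,22) (3,3,13) (4,3,13) (4,4,13) (5,4,22)

Derivation:
Step 1: insert 47 -> lo=[47] hi=[] -> (len(lo)=1, len(hi)=0, max(lo)=47)
Step 2: insert 31 -> lo=[31] hi=[47] -> (len(lo)=1, len(hi)=1, max(lo)=31)
Step 3: insert 10 -> lo=[10, 31] hi=[47] -> (len(lo)=2, len(hi)=1, max(lo)=31)
Step 4: insert 5 -> lo=[5, 10] hi=[31, 47] -> (len(lo)=2, len(hi)=2, max(lo)=10)
Step 5: insert 22 -> lo=[5, 10, 22] hi=[31, 47] -> (len(lo)=3, len(hi)=2, max(lo)=22)
Step 6: insert 13 -> lo=[5, 10, 13] hi=[22, 31, 47] -> (len(lo)=3, len(hi)=3, max(lo)=13)
Step 7: insert 1 -> lo=[1, 5, 10, 13] hi=[22, 31, 47] -> (len(lo)=4, len(hi)=3, max(lo)=13)
Step 8: insert 48 -> lo=[1, 5, 10, 13] hi=[22, 31, 47, 48] -> (len(lo)=4, len(hi)=4, max(lo)=13)
Step 9: insert 47 -> lo=[1, 5, 10, 13, 22] hi=[31, 47, 47, 48] -> (len(lo)=5, len(hi)=4, max(lo)=22)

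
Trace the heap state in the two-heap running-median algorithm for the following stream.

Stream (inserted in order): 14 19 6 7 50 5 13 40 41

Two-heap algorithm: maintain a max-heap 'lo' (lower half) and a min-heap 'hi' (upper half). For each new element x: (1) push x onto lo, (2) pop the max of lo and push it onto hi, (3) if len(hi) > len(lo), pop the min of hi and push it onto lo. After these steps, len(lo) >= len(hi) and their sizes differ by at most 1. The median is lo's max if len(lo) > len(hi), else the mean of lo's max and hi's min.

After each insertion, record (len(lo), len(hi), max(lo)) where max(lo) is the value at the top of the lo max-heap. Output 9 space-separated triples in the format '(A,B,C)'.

Answer: (1,0,14) (1,1,14) (2,1,14) (2,2,7) (3,2,14) (3,3,7) (4,3,13) (4,4,13) (5,4,14)

Derivation:
Step 1: insert 14 -> lo=[14] hi=[] -> (len(lo)=1, len(hi)=0, max(lo)=14)
Step 2: insert 19 -> lo=[14] hi=[19] -> (len(lo)=1, len(hi)=1, max(lo)=14)
Step 3: insert 6 -> lo=[6, 14] hi=[19] -> (len(lo)=2, len(hi)=1, max(lo)=14)
Step 4: insert 7 -> lo=[6, 7] hi=[14, 19] -> (len(lo)=2, len(hi)=2, max(lo)=7)
Step 5: insert 50 -> lo=[6, 7, 14] hi=[19, 50] -> (len(lo)=3, len(hi)=2, max(lo)=14)
Step 6: insert 5 -> lo=[5, 6, 7] hi=[14, 19, 50] -> (len(lo)=3, len(hi)=3, max(lo)=7)
Step 7: insert 13 -> lo=[5, 6, 7, 13] hi=[14, 19, 50] -> (len(lo)=4, len(hi)=3, max(lo)=13)
Step 8: insert 40 -> lo=[5, 6, 7, 13] hi=[14, 19, 40, 50] -> (len(lo)=4, len(hi)=4, max(lo)=13)
Step 9: insert 41 -> lo=[5, 6, 7, 13, 14] hi=[19, 40, 41, 50] -> (len(lo)=5, len(hi)=4, max(lo)=14)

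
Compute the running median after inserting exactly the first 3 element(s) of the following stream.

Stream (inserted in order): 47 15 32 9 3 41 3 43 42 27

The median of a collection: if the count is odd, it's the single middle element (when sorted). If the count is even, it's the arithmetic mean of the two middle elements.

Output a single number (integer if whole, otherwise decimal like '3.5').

Step 1: insert 47 -> lo=[47] (size 1, max 47) hi=[] (size 0) -> median=47
Step 2: insert 15 -> lo=[15] (size 1, max 15) hi=[47] (size 1, min 47) -> median=31
Step 3: insert 32 -> lo=[15, 32] (size 2, max 32) hi=[47] (size 1, min 47) -> median=32

Answer: 32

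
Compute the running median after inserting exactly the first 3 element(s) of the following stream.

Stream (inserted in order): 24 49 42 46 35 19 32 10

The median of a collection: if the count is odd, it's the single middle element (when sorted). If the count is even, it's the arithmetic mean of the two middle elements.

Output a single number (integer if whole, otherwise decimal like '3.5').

Step 1: insert 24 -> lo=[24] (size 1, max 24) hi=[] (size 0) -> median=24
Step 2: insert 49 -> lo=[24] (size 1, max 24) hi=[49] (size 1, min 49) -> median=36.5
Step 3: insert 42 -> lo=[24, 42] (size 2, max 42) hi=[49] (size 1, min 49) -> median=42

Answer: 42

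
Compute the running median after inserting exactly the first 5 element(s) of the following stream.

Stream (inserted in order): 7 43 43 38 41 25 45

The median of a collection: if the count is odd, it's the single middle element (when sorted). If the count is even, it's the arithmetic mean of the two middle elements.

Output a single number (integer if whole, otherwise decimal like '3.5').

Answer: 41

Derivation:
Step 1: insert 7 -> lo=[7] (size 1, max 7) hi=[] (size 0) -> median=7
Step 2: insert 43 -> lo=[7] (size 1, max 7) hi=[43] (size 1, min 43) -> median=25
Step 3: insert 43 -> lo=[7, 43] (size 2, max 43) hi=[43] (size 1, min 43) -> median=43
Step 4: insert 38 -> lo=[7, 38] (size 2, max 38) hi=[43, 43] (size 2, min 43) -> median=40.5
Step 5: insert 41 -> lo=[7, 38, 41] (size 3, max 41) hi=[43, 43] (size 2, min 43) -> median=41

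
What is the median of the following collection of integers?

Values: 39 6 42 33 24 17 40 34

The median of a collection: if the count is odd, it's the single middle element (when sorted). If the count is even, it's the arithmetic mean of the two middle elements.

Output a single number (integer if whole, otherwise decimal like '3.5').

Answer: 33.5

Derivation:
Step 1: insert 39 -> lo=[39] (size 1, max 39) hi=[] (size 0) -> median=39
Step 2: insert 6 -> lo=[6] (size 1, max 6) hi=[39] (size 1, min 39) -> median=22.5
Step 3: insert 42 -> lo=[6, 39] (size 2, max 39) hi=[42] (size 1, min 42) -> median=39
Step 4: insert 33 -> lo=[6, 33] (size 2, max 33) hi=[39, 42] (size 2, min 39) -> median=36
Step 5: insert 24 -> lo=[6, 24, 33] (size 3, max 33) hi=[39, 42] (size 2, min 39) -> median=33
Step 6: insert 17 -> lo=[6, 17, 24] (size 3, max 24) hi=[33, 39, 42] (size 3, min 33) -> median=28.5
Step 7: insert 40 -> lo=[6, 17, 24, 33] (size 4, max 33) hi=[39, 40, 42] (size 3, min 39) -> median=33
Step 8: insert 34 -> lo=[6, 17, 24, 33] (size 4, max 33) hi=[34, 39, 40, 42] (size 4, min 34) -> median=33.5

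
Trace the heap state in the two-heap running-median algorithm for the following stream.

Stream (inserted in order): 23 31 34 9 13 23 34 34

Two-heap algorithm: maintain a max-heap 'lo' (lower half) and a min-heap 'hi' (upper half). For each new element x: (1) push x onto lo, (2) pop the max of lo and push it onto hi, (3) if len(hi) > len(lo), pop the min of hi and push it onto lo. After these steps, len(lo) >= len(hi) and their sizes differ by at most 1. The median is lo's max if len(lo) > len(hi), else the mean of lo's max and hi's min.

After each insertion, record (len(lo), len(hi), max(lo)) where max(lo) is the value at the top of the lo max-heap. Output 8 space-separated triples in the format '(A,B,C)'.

Answer: (1,0,23) (1,1,23) (2,1,31) (2,2,23) (3,2,23) (3,3,23) (4,3,23) (4,4,23)

Derivation:
Step 1: insert 23 -> lo=[23] hi=[] -> (len(lo)=1, len(hi)=0, max(lo)=23)
Step 2: insert 31 -> lo=[23] hi=[31] -> (len(lo)=1, len(hi)=1, max(lo)=23)
Step 3: insert 34 -> lo=[23, 31] hi=[34] -> (len(lo)=2, len(hi)=1, max(lo)=31)
Step 4: insert 9 -> lo=[9, 23] hi=[31, 34] -> (len(lo)=2, len(hi)=2, max(lo)=23)
Step 5: insert 13 -> lo=[9, 13, 23] hi=[31, 34] -> (len(lo)=3, len(hi)=2, max(lo)=23)
Step 6: insert 23 -> lo=[9, 13, 23] hi=[23, 31, 34] -> (len(lo)=3, len(hi)=3, max(lo)=23)
Step 7: insert 34 -> lo=[9, 13, 23, 23] hi=[31, 34, 34] -> (len(lo)=4, len(hi)=3, max(lo)=23)
Step 8: insert 34 -> lo=[9, 13, 23, 23] hi=[31, 34, 34, 34] -> (len(lo)=4, len(hi)=4, max(lo)=23)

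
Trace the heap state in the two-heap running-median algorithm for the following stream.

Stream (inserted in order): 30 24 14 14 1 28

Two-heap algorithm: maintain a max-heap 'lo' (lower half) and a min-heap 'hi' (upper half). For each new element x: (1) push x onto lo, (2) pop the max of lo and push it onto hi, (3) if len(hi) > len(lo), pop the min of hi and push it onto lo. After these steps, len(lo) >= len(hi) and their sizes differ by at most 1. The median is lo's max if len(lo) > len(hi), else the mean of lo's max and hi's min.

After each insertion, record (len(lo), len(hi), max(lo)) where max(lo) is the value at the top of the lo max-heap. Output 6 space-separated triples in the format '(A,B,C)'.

Step 1: insert 30 -> lo=[30] hi=[] -> (len(lo)=1, len(hi)=0, max(lo)=30)
Step 2: insert 24 -> lo=[24] hi=[30] -> (len(lo)=1, len(hi)=1, max(lo)=24)
Step 3: insert 14 -> lo=[14, 24] hi=[30] -> (len(lo)=2, len(hi)=1, max(lo)=24)
Step 4: insert 14 -> lo=[14, 14] hi=[24, 30] -> (len(lo)=2, len(hi)=2, max(lo)=14)
Step 5: insert 1 -> lo=[1, 14, 14] hi=[24, 30] -> (len(lo)=3, len(hi)=2, max(lo)=14)
Step 6: insert 28 -> lo=[1, 14, 14] hi=[24, 28, 30] -> (len(lo)=3, len(hi)=3, max(lo)=14)

Answer: (1,0,30) (1,1,24) (2,1,24) (2,2,14) (3,2,14) (3,3,14)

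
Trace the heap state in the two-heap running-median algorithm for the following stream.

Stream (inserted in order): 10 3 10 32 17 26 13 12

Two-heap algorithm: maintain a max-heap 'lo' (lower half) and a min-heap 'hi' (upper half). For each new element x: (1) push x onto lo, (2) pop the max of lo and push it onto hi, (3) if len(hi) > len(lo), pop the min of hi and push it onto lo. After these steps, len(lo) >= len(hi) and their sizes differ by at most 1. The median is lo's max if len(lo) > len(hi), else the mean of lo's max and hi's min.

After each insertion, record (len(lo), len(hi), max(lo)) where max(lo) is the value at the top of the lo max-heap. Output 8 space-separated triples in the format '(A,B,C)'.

Answer: (1,0,10) (1,1,3) (2,1,10) (2,2,10) (3,2,10) (3,3,10) (4,3,13) (4,4,12)

Derivation:
Step 1: insert 10 -> lo=[10] hi=[] -> (len(lo)=1, len(hi)=0, max(lo)=10)
Step 2: insert 3 -> lo=[3] hi=[10] -> (len(lo)=1, len(hi)=1, max(lo)=3)
Step 3: insert 10 -> lo=[3, 10] hi=[10] -> (len(lo)=2, len(hi)=1, max(lo)=10)
Step 4: insert 32 -> lo=[3, 10] hi=[10, 32] -> (len(lo)=2, len(hi)=2, max(lo)=10)
Step 5: insert 17 -> lo=[3, 10, 10] hi=[17, 32] -> (len(lo)=3, len(hi)=2, max(lo)=10)
Step 6: insert 26 -> lo=[3, 10, 10] hi=[17, 26, 32] -> (len(lo)=3, len(hi)=3, max(lo)=10)
Step 7: insert 13 -> lo=[3, 10, 10, 13] hi=[17, 26, 32] -> (len(lo)=4, len(hi)=3, max(lo)=13)
Step 8: insert 12 -> lo=[3, 10, 10, 12] hi=[13, 17, 26, 32] -> (len(lo)=4, len(hi)=4, max(lo)=12)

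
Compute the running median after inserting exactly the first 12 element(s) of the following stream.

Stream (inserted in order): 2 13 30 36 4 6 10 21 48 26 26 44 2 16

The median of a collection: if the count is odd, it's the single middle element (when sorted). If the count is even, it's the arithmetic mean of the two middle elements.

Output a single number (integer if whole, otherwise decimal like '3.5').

Answer: 23.5

Derivation:
Step 1: insert 2 -> lo=[2] (size 1, max 2) hi=[] (size 0) -> median=2
Step 2: insert 13 -> lo=[2] (size 1, max 2) hi=[13] (size 1, min 13) -> median=7.5
Step 3: insert 30 -> lo=[2, 13] (size 2, max 13) hi=[30] (size 1, min 30) -> median=13
Step 4: insert 36 -> lo=[2, 13] (size 2, max 13) hi=[30, 36] (size 2, min 30) -> median=21.5
Step 5: insert 4 -> lo=[2, 4, 13] (size 3, max 13) hi=[30, 36] (size 2, min 30) -> median=13
Step 6: insert 6 -> lo=[2, 4, 6] (size 3, max 6) hi=[13, 30, 36] (size 3, min 13) -> median=9.5
Step 7: insert 10 -> lo=[2, 4, 6, 10] (size 4, max 10) hi=[13, 30, 36] (size 3, min 13) -> median=10
Step 8: insert 21 -> lo=[2, 4, 6, 10] (size 4, max 10) hi=[13, 21, 30, 36] (size 4, min 13) -> median=11.5
Step 9: insert 48 -> lo=[2, 4, 6, 10, 13] (size 5, max 13) hi=[21, 30, 36, 48] (size 4, min 21) -> median=13
Step 10: insert 26 -> lo=[2, 4, 6, 10, 13] (size 5, max 13) hi=[21, 26, 30, 36, 48] (size 5, min 21) -> median=17
Step 11: insert 26 -> lo=[2, 4, 6, 10, 13, 21] (size 6, max 21) hi=[26, 26, 30, 36, 48] (size 5, min 26) -> median=21
Step 12: insert 44 -> lo=[2, 4, 6, 10, 13, 21] (size 6, max 21) hi=[26, 26, 30, 36, 44, 48] (size 6, min 26) -> median=23.5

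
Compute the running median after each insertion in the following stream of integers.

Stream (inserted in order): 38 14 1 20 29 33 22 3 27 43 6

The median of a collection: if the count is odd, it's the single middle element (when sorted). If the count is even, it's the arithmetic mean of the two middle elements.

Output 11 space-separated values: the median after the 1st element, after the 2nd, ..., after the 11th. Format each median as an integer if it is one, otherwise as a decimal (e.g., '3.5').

Answer: 38 26 14 17 20 24.5 22 21 22 24.5 22

Derivation:
Step 1: insert 38 -> lo=[38] (size 1, max 38) hi=[] (size 0) -> median=38
Step 2: insert 14 -> lo=[14] (size 1, max 14) hi=[38] (size 1, min 38) -> median=26
Step 3: insert 1 -> lo=[1, 14] (size 2, max 14) hi=[38] (size 1, min 38) -> median=14
Step 4: insert 20 -> lo=[1, 14] (size 2, max 14) hi=[20, 38] (size 2, min 20) -> median=17
Step 5: insert 29 -> lo=[1, 14, 20] (size 3, max 20) hi=[29, 38] (size 2, min 29) -> median=20
Step 6: insert 33 -> lo=[1, 14, 20] (size 3, max 20) hi=[29, 33, 38] (size 3, min 29) -> median=24.5
Step 7: insert 22 -> lo=[1, 14, 20, 22] (size 4, max 22) hi=[29, 33, 38] (size 3, min 29) -> median=22
Step 8: insert 3 -> lo=[1, 3, 14, 20] (size 4, max 20) hi=[22, 29, 33, 38] (size 4, min 22) -> median=21
Step 9: insert 27 -> lo=[1, 3, 14, 20, 22] (size 5, max 22) hi=[27, 29, 33, 38] (size 4, min 27) -> median=22
Step 10: insert 43 -> lo=[1, 3, 14, 20, 22] (size 5, max 22) hi=[27, 29, 33, 38, 43] (size 5, min 27) -> median=24.5
Step 11: insert 6 -> lo=[1, 3, 6, 14, 20, 22] (size 6, max 22) hi=[27, 29, 33, 38, 43] (size 5, min 27) -> median=22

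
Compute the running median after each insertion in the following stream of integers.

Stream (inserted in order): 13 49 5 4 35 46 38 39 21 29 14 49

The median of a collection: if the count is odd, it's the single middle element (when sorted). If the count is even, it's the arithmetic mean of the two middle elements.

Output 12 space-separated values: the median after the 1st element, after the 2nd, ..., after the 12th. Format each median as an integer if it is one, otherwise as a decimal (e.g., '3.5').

Answer: 13 31 13 9 13 24 35 36.5 35 32 29 32

Derivation:
Step 1: insert 13 -> lo=[13] (size 1, max 13) hi=[] (size 0) -> median=13
Step 2: insert 49 -> lo=[13] (size 1, max 13) hi=[49] (size 1, min 49) -> median=31
Step 3: insert 5 -> lo=[5, 13] (size 2, max 13) hi=[49] (size 1, min 49) -> median=13
Step 4: insert 4 -> lo=[4, 5] (size 2, max 5) hi=[13, 49] (size 2, min 13) -> median=9
Step 5: insert 35 -> lo=[4, 5, 13] (size 3, max 13) hi=[35, 49] (size 2, min 35) -> median=13
Step 6: insert 46 -> lo=[4, 5, 13] (size 3, max 13) hi=[35, 46, 49] (size 3, min 35) -> median=24
Step 7: insert 38 -> lo=[4, 5, 13, 35] (size 4, max 35) hi=[38, 46, 49] (size 3, min 38) -> median=35
Step 8: insert 39 -> lo=[4, 5, 13, 35] (size 4, max 35) hi=[38, 39, 46, 49] (size 4, min 38) -> median=36.5
Step 9: insert 21 -> lo=[4, 5, 13, 21, 35] (size 5, max 35) hi=[38, 39, 46, 49] (size 4, min 38) -> median=35
Step 10: insert 29 -> lo=[4, 5, 13, 21, 29] (size 5, max 29) hi=[35, 38, 39, 46, 49] (size 5, min 35) -> median=32
Step 11: insert 14 -> lo=[4, 5, 13, 14, 21, 29] (size 6, max 29) hi=[35, 38, 39, 46, 49] (size 5, min 35) -> median=29
Step 12: insert 49 -> lo=[4, 5, 13, 14, 21, 29] (size 6, max 29) hi=[35, 38, 39, 46, 49, 49] (size 6, min 35) -> median=32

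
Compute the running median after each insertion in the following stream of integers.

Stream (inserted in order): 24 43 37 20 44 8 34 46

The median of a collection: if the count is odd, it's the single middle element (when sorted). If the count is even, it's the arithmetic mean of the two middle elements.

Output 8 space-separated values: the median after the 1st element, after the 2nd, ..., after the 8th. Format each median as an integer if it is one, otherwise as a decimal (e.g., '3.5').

Answer: 24 33.5 37 30.5 37 30.5 34 35.5

Derivation:
Step 1: insert 24 -> lo=[24] (size 1, max 24) hi=[] (size 0) -> median=24
Step 2: insert 43 -> lo=[24] (size 1, max 24) hi=[43] (size 1, min 43) -> median=33.5
Step 3: insert 37 -> lo=[24, 37] (size 2, max 37) hi=[43] (size 1, min 43) -> median=37
Step 4: insert 20 -> lo=[20, 24] (size 2, max 24) hi=[37, 43] (size 2, min 37) -> median=30.5
Step 5: insert 44 -> lo=[20, 24, 37] (size 3, max 37) hi=[43, 44] (size 2, min 43) -> median=37
Step 6: insert 8 -> lo=[8, 20, 24] (size 3, max 24) hi=[37, 43, 44] (size 3, min 37) -> median=30.5
Step 7: insert 34 -> lo=[8, 20, 24, 34] (size 4, max 34) hi=[37, 43, 44] (size 3, min 37) -> median=34
Step 8: insert 46 -> lo=[8, 20, 24, 34] (size 4, max 34) hi=[37, 43, 44, 46] (size 4, min 37) -> median=35.5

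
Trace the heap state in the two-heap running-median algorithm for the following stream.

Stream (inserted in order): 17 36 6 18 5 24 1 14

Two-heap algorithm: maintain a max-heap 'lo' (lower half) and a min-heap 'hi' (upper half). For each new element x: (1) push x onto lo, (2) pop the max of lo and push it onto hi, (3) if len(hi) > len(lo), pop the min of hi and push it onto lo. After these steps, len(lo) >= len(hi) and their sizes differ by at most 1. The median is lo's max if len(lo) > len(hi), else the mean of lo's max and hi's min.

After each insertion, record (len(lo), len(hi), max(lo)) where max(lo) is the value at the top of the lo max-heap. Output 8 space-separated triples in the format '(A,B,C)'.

Answer: (1,0,17) (1,1,17) (2,1,17) (2,2,17) (3,2,17) (3,3,17) (4,3,17) (4,4,14)

Derivation:
Step 1: insert 17 -> lo=[17] hi=[] -> (len(lo)=1, len(hi)=0, max(lo)=17)
Step 2: insert 36 -> lo=[17] hi=[36] -> (len(lo)=1, len(hi)=1, max(lo)=17)
Step 3: insert 6 -> lo=[6, 17] hi=[36] -> (len(lo)=2, len(hi)=1, max(lo)=17)
Step 4: insert 18 -> lo=[6, 17] hi=[18, 36] -> (len(lo)=2, len(hi)=2, max(lo)=17)
Step 5: insert 5 -> lo=[5, 6, 17] hi=[18, 36] -> (len(lo)=3, len(hi)=2, max(lo)=17)
Step 6: insert 24 -> lo=[5, 6, 17] hi=[18, 24, 36] -> (len(lo)=3, len(hi)=3, max(lo)=17)
Step 7: insert 1 -> lo=[1, 5, 6, 17] hi=[18, 24, 36] -> (len(lo)=4, len(hi)=3, max(lo)=17)
Step 8: insert 14 -> lo=[1, 5, 6, 14] hi=[17, 18, 24, 36] -> (len(lo)=4, len(hi)=4, max(lo)=14)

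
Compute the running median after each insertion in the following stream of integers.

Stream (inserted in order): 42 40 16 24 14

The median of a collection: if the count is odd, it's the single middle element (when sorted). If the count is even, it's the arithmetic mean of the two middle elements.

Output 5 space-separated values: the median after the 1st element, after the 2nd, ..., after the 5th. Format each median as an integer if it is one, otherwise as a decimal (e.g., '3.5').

Step 1: insert 42 -> lo=[42] (size 1, max 42) hi=[] (size 0) -> median=42
Step 2: insert 40 -> lo=[40] (size 1, max 40) hi=[42] (size 1, min 42) -> median=41
Step 3: insert 16 -> lo=[16, 40] (size 2, max 40) hi=[42] (size 1, min 42) -> median=40
Step 4: insert 24 -> lo=[16, 24] (size 2, max 24) hi=[40, 42] (size 2, min 40) -> median=32
Step 5: insert 14 -> lo=[14, 16, 24] (size 3, max 24) hi=[40, 42] (size 2, min 40) -> median=24

Answer: 42 41 40 32 24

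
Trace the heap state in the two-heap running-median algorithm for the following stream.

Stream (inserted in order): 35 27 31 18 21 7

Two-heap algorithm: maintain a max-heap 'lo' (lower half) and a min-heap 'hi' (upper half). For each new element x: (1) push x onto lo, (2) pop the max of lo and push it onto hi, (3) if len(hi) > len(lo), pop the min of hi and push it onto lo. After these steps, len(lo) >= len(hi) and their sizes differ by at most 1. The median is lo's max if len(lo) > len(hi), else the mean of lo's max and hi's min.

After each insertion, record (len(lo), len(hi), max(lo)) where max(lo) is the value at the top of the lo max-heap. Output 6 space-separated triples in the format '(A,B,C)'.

Step 1: insert 35 -> lo=[35] hi=[] -> (len(lo)=1, len(hi)=0, max(lo)=35)
Step 2: insert 27 -> lo=[27] hi=[35] -> (len(lo)=1, len(hi)=1, max(lo)=27)
Step 3: insert 31 -> lo=[27, 31] hi=[35] -> (len(lo)=2, len(hi)=1, max(lo)=31)
Step 4: insert 18 -> lo=[18, 27] hi=[31, 35] -> (len(lo)=2, len(hi)=2, max(lo)=27)
Step 5: insert 21 -> lo=[18, 21, 27] hi=[31, 35] -> (len(lo)=3, len(hi)=2, max(lo)=27)
Step 6: insert 7 -> lo=[7, 18, 21] hi=[27, 31, 35] -> (len(lo)=3, len(hi)=3, max(lo)=21)

Answer: (1,0,35) (1,1,27) (2,1,31) (2,2,27) (3,2,27) (3,3,21)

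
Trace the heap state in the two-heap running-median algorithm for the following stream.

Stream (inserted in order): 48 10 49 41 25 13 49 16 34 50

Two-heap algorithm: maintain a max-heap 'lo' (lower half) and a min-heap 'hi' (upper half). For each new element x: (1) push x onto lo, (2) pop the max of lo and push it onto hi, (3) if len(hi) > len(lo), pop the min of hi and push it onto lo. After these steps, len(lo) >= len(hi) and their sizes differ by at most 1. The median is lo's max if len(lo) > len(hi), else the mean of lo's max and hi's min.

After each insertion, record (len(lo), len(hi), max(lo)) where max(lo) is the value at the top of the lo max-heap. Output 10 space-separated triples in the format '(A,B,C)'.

Step 1: insert 48 -> lo=[48] hi=[] -> (len(lo)=1, len(hi)=0, max(lo)=48)
Step 2: insert 10 -> lo=[10] hi=[48] -> (len(lo)=1, len(hi)=1, max(lo)=10)
Step 3: insert 49 -> lo=[10, 48] hi=[49] -> (len(lo)=2, len(hi)=1, max(lo)=48)
Step 4: insert 41 -> lo=[10, 41] hi=[48, 49] -> (len(lo)=2, len(hi)=2, max(lo)=41)
Step 5: insert 25 -> lo=[10, 25, 41] hi=[48, 49] -> (len(lo)=3, len(hi)=2, max(lo)=41)
Step 6: insert 13 -> lo=[10, 13, 25] hi=[41, 48, 49] -> (len(lo)=3, len(hi)=3, max(lo)=25)
Step 7: insert 49 -> lo=[10, 13, 25, 41] hi=[48, 49, 49] -> (len(lo)=4, len(hi)=3, max(lo)=41)
Step 8: insert 16 -> lo=[10, 13, 16, 25] hi=[41, 48, 49, 49] -> (len(lo)=4, len(hi)=4, max(lo)=25)
Step 9: insert 34 -> lo=[10, 13, 16, 25, 34] hi=[41, 48, 49, 49] -> (len(lo)=5, len(hi)=4, max(lo)=34)
Step 10: insert 50 -> lo=[10, 13, 16, 25, 34] hi=[41, 48, 49, 49, 50] -> (len(lo)=5, len(hi)=5, max(lo)=34)

Answer: (1,0,48) (1,1,10) (2,1,48) (2,2,41) (3,2,41) (3,3,25) (4,3,41) (4,4,25) (5,4,34) (5,5,34)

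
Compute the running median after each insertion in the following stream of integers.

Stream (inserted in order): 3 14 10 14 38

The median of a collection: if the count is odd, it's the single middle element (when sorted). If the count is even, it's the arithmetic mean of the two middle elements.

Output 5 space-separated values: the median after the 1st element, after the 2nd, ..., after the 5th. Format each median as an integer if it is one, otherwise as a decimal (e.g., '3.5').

Step 1: insert 3 -> lo=[3] (size 1, max 3) hi=[] (size 0) -> median=3
Step 2: insert 14 -> lo=[3] (size 1, max 3) hi=[14] (size 1, min 14) -> median=8.5
Step 3: insert 10 -> lo=[3, 10] (size 2, max 10) hi=[14] (size 1, min 14) -> median=10
Step 4: insert 14 -> lo=[3, 10] (size 2, max 10) hi=[14, 14] (size 2, min 14) -> median=12
Step 5: insert 38 -> lo=[3, 10, 14] (size 3, max 14) hi=[14, 38] (size 2, min 14) -> median=14

Answer: 3 8.5 10 12 14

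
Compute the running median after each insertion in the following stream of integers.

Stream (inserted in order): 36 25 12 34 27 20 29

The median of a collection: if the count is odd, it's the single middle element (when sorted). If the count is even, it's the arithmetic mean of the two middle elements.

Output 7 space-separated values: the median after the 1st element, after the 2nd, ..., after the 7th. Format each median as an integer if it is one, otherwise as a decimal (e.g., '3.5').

Answer: 36 30.5 25 29.5 27 26 27

Derivation:
Step 1: insert 36 -> lo=[36] (size 1, max 36) hi=[] (size 0) -> median=36
Step 2: insert 25 -> lo=[25] (size 1, max 25) hi=[36] (size 1, min 36) -> median=30.5
Step 3: insert 12 -> lo=[12, 25] (size 2, max 25) hi=[36] (size 1, min 36) -> median=25
Step 4: insert 34 -> lo=[12, 25] (size 2, max 25) hi=[34, 36] (size 2, min 34) -> median=29.5
Step 5: insert 27 -> lo=[12, 25, 27] (size 3, max 27) hi=[34, 36] (size 2, min 34) -> median=27
Step 6: insert 20 -> lo=[12, 20, 25] (size 3, max 25) hi=[27, 34, 36] (size 3, min 27) -> median=26
Step 7: insert 29 -> lo=[12, 20, 25, 27] (size 4, max 27) hi=[29, 34, 36] (size 3, min 29) -> median=27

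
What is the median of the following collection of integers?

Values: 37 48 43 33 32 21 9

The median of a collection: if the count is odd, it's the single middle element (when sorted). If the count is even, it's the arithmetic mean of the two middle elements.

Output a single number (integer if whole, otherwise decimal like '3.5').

Step 1: insert 37 -> lo=[37] (size 1, max 37) hi=[] (size 0) -> median=37
Step 2: insert 48 -> lo=[37] (size 1, max 37) hi=[48] (size 1, min 48) -> median=42.5
Step 3: insert 43 -> lo=[37, 43] (size 2, max 43) hi=[48] (size 1, min 48) -> median=43
Step 4: insert 33 -> lo=[33, 37] (size 2, max 37) hi=[43, 48] (size 2, min 43) -> median=40
Step 5: insert 32 -> lo=[32, 33, 37] (size 3, max 37) hi=[43, 48] (size 2, min 43) -> median=37
Step 6: insert 21 -> lo=[21, 32, 33] (size 3, max 33) hi=[37, 43, 48] (size 3, min 37) -> median=35
Step 7: insert 9 -> lo=[9, 21, 32, 33] (size 4, max 33) hi=[37, 43, 48] (size 3, min 37) -> median=33

Answer: 33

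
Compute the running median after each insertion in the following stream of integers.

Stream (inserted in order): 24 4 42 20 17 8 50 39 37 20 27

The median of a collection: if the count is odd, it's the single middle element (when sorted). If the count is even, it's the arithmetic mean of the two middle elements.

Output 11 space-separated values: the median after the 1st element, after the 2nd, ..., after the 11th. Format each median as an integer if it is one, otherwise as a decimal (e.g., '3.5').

Step 1: insert 24 -> lo=[24] (size 1, max 24) hi=[] (size 0) -> median=24
Step 2: insert 4 -> lo=[4] (size 1, max 4) hi=[24] (size 1, min 24) -> median=14
Step 3: insert 42 -> lo=[4, 24] (size 2, max 24) hi=[42] (size 1, min 42) -> median=24
Step 4: insert 20 -> lo=[4, 20] (size 2, max 20) hi=[24, 42] (size 2, min 24) -> median=22
Step 5: insert 17 -> lo=[4, 17, 20] (size 3, max 20) hi=[24, 42] (size 2, min 24) -> median=20
Step 6: insert 8 -> lo=[4, 8, 17] (size 3, max 17) hi=[20, 24, 42] (size 3, min 20) -> median=18.5
Step 7: insert 50 -> lo=[4, 8, 17, 20] (size 4, max 20) hi=[24, 42, 50] (size 3, min 24) -> median=20
Step 8: insert 39 -> lo=[4, 8, 17, 20] (size 4, max 20) hi=[24, 39, 42, 50] (size 4, min 24) -> median=22
Step 9: insert 37 -> lo=[4, 8, 17, 20, 24] (size 5, max 24) hi=[37, 39, 42, 50] (size 4, min 37) -> median=24
Step 10: insert 20 -> lo=[4, 8, 17, 20, 20] (size 5, max 20) hi=[24, 37, 39, 42, 50] (size 5, min 24) -> median=22
Step 11: insert 27 -> lo=[4, 8, 17, 20, 20, 24] (size 6, max 24) hi=[27, 37, 39, 42, 50] (size 5, min 27) -> median=24

Answer: 24 14 24 22 20 18.5 20 22 24 22 24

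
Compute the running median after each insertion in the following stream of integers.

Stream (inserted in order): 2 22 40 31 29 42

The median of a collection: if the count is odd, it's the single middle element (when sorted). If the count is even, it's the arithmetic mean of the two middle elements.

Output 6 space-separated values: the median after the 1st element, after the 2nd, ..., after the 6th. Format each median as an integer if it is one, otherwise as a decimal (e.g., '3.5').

Step 1: insert 2 -> lo=[2] (size 1, max 2) hi=[] (size 0) -> median=2
Step 2: insert 22 -> lo=[2] (size 1, max 2) hi=[22] (size 1, min 22) -> median=12
Step 3: insert 40 -> lo=[2, 22] (size 2, max 22) hi=[40] (size 1, min 40) -> median=22
Step 4: insert 31 -> lo=[2, 22] (size 2, max 22) hi=[31, 40] (size 2, min 31) -> median=26.5
Step 5: insert 29 -> lo=[2, 22, 29] (size 3, max 29) hi=[31, 40] (size 2, min 31) -> median=29
Step 6: insert 42 -> lo=[2, 22, 29] (size 3, max 29) hi=[31, 40, 42] (size 3, min 31) -> median=30

Answer: 2 12 22 26.5 29 30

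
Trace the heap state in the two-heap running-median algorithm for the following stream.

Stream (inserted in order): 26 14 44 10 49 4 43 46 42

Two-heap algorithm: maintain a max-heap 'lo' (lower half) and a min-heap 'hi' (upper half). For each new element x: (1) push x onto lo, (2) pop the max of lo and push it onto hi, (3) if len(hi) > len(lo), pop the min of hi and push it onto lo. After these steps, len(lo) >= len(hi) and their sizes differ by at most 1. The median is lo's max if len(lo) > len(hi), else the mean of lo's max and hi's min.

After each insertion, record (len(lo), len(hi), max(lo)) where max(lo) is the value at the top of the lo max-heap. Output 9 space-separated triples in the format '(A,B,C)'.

Step 1: insert 26 -> lo=[26] hi=[] -> (len(lo)=1, len(hi)=0, max(lo)=26)
Step 2: insert 14 -> lo=[14] hi=[26] -> (len(lo)=1, len(hi)=1, max(lo)=14)
Step 3: insert 44 -> lo=[14, 26] hi=[44] -> (len(lo)=2, len(hi)=1, max(lo)=26)
Step 4: insert 10 -> lo=[10, 14] hi=[26, 44] -> (len(lo)=2, len(hi)=2, max(lo)=14)
Step 5: insert 49 -> lo=[10, 14, 26] hi=[44, 49] -> (len(lo)=3, len(hi)=2, max(lo)=26)
Step 6: insert 4 -> lo=[4, 10, 14] hi=[26, 44, 49] -> (len(lo)=3, len(hi)=3, max(lo)=14)
Step 7: insert 43 -> lo=[4, 10, 14, 26] hi=[43, 44, 49] -> (len(lo)=4, len(hi)=3, max(lo)=26)
Step 8: insert 46 -> lo=[4, 10, 14, 26] hi=[43, 44, 46, 49] -> (len(lo)=4, len(hi)=4, max(lo)=26)
Step 9: insert 42 -> lo=[4, 10, 14, 26, 42] hi=[43, 44, 46, 49] -> (len(lo)=5, len(hi)=4, max(lo)=42)

Answer: (1,0,26) (1,1,14) (2,1,26) (2,2,14) (3,2,26) (3,3,14) (4,3,26) (4,4,26) (5,4,42)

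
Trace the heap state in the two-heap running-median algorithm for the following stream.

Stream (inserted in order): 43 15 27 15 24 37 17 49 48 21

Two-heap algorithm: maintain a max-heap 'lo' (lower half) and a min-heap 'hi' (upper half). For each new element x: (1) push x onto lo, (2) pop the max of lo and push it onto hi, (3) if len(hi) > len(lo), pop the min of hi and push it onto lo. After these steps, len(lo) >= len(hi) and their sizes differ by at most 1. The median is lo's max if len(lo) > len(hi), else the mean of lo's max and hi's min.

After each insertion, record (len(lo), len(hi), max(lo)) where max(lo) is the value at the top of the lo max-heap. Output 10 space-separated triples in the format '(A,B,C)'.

Step 1: insert 43 -> lo=[43] hi=[] -> (len(lo)=1, len(hi)=0, max(lo)=43)
Step 2: insert 15 -> lo=[15] hi=[43] -> (len(lo)=1, len(hi)=1, max(lo)=15)
Step 3: insert 27 -> lo=[15, 27] hi=[43] -> (len(lo)=2, len(hi)=1, max(lo)=27)
Step 4: insert 15 -> lo=[15, 15] hi=[27, 43] -> (len(lo)=2, len(hi)=2, max(lo)=15)
Step 5: insert 24 -> lo=[15, 15, 24] hi=[27, 43] -> (len(lo)=3, len(hi)=2, max(lo)=24)
Step 6: insert 37 -> lo=[15, 15, 24] hi=[27, 37, 43] -> (len(lo)=3, len(hi)=3, max(lo)=24)
Step 7: insert 17 -> lo=[15, 15, 17, 24] hi=[27, 37, 43] -> (len(lo)=4, len(hi)=3, max(lo)=24)
Step 8: insert 49 -> lo=[15, 15, 17, 24] hi=[27, 37, 43, 49] -> (len(lo)=4, len(hi)=4, max(lo)=24)
Step 9: insert 48 -> lo=[15, 15, 17, 24, 27] hi=[37, 43, 48, 49] -> (len(lo)=5, len(hi)=4, max(lo)=27)
Step 10: insert 21 -> lo=[15, 15, 17, 21, 24] hi=[27, 37, 43, 48, 49] -> (len(lo)=5, len(hi)=5, max(lo)=24)

Answer: (1,0,43) (1,1,15) (2,1,27) (2,2,15) (3,2,24) (3,3,24) (4,3,24) (4,4,24) (5,4,27) (5,5,24)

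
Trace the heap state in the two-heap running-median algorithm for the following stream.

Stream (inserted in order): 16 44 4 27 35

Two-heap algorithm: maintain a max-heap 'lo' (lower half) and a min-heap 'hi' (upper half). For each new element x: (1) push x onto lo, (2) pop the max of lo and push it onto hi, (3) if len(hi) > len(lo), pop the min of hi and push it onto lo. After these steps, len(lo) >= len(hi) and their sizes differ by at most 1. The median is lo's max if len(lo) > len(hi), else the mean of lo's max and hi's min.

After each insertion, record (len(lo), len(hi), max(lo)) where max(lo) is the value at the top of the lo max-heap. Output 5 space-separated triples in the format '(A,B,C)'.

Step 1: insert 16 -> lo=[16] hi=[] -> (len(lo)=1, len(hi)=0, max(lo)=16)
Step 2: insert 44 -> lo=[16] hi=[44] -> (len(lo)=1, len(hi)=1, max(lo)=16)
Step 3: insert 4 -> lo=[4, 16] hi=[44] -> (len(lo)=2, len(hi)=1, max(lo)=16)
Step 4: insert 27 -> lo=[4, 16] hi=[27, 44] -> (len(lo)=2, len(hi)=2, max(lo)=16)
Step 5: insert 35 -> lo=[4, 16, 27] hi=[35, 44] -> (len(lo)=3, len(hi)=2, max(lo)=27)

Answer: (1,0,16) (1,1,16) (2,1,16) (2,2,16) (3,2,27)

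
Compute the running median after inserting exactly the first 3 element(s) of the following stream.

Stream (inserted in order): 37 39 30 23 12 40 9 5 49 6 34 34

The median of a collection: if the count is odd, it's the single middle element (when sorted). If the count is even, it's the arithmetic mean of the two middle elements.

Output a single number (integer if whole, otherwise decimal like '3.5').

Answer: 37

Derivation:
Step 1: insert 37 -> lo=[37] (size 1, max 37) hi=[] (size 0) -> median=37
Step 2: insert 39 -> lo=[37] (size 1, max 37) hi=[39] (size 1, min 39) -> median=38
Step 3: insert 30 -> lo=[30, 37] (size 2, max 37) hi=[39] (size 1, min 39) -> median=37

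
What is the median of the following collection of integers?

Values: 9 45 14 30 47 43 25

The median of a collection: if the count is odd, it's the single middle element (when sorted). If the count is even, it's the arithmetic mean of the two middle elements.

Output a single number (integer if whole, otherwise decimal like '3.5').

Answer: 30

Derivation:
Step 1: insert 9 -> lo=[9] (size 1, max 9) hi=[] (size 0) -> median=9
Step 2: insert 45 -> lo=[9] (size 1, max 9) hi=[45] (size 1, min 45) -> median=27
Step 3: insert 14 -> lo=[9, 14] (size 2, max 14) hi=[45] (size 1, min 45) -> median=14
Step 4: insert 30 -> lo=[9, 14] (size 2, max 14) hi=[30, 45] (size 2, min 30) -> median=22
Step 5: insert 47 -> lo=[9, 14, 30] (size 3, max 30) hi=[45, 47] (size 2, min 45) -> median=30
Step 6: insert 43 -> lo=[9, 14, 30] (size 3, max 30) hi=[43, 45, 47] (size 3, min 43) -> median=36.5
Step 7: insert 25 -> lo=[9, 14, 25, 30] (size 4, max 30) hi=[43, 45, 47] (size 3, min 43) -> median=30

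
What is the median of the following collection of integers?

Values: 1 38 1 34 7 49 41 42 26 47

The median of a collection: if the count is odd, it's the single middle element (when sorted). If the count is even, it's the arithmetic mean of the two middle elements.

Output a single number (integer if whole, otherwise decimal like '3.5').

Answer: 36

Derivation:
Step 1: insert 1 -> lo=[1] (size 1, max 1) hi=[] (size 0) -> median=1
Step 2: insert 38 -> lo=[1] (size 1, max 1) hi=[38] (size 1, min 38) -> median=19.5
Step 3: insert 1 -> lo=[1, 1] (size 2, max 1) hi=[38] (size 1, min 38) -> median=1
Step 4: insert 34 -> lo=[1, 1] (size 2, max 1) hi=[34, 38] (size 2, min 34) -> median=17.5
Step 5: insert 7 -> lo=[1, 1, 7] (size 3, max 7) hi=[34, 38] (size 2, min 34) -> median=7
Step 6: insert 49 -> lo=[1, 1, 7] (size 3, max 7) hi=[34, 38, 49] (size 3, min 34) -> median=20.5
Step 7: insert 41 -> lo=[1, 1, 7, 34] (size 4, max 34) hi=[38, 41, 49] (size 3, min 38) -> median=34
Step 8: insert 42 -> lo=[1, 1, 7, 34] (size 4, max 34) hi=[38, 41, 42, 49] (size 4, min 38) -> median=36
Step 9: insert 26 -> lo=[1, 1, 7, 26, 34] (size 5, max 34) hi=[38, 41, 42, 49] (size 4, min 38) -> median=34
Step 10: insert 47 -> lo=[1, 1, 7, 26, 34] (size 5, max 34) hi=[38, 41, 42, 47, 49] (size 5, min 38) -> median=36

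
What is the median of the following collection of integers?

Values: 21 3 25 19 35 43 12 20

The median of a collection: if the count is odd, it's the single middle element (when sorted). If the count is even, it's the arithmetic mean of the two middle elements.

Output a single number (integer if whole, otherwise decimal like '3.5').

Answer: 20.5

Derivation:
Step 1: insert 21 -> lo=[21] (size 1, max 21) hi=[] (size 0) -> median=21
Step 2: insert 3 -> lo=[3] (size 1, max 3) hi=[21] (size 1, min 21) -> median=12
Step 3: insert 25 -> lo=[3, 21] (size 2, max 21) hi=[25] (size 1, min 25) -> median=21
Step 4: insert 19 -> lo=[3, 19] (size 2, max 19) hi=[21, 25] (size 2, min 21) -> median=20
Step 5: insert 35 -> lo=[3, 19, 21] (size 3, max 21) hi=[25, 35] (size 2, min 25) -> median=21
Step 6: insert 43 -> lo=[3, 19, 21] (size 3, max 21) hi=[25, 35, 43] (size 3, min 25) -> median=23
Step 7: insert 12 -> lo=[3, 12, 19, 21] (size 4, max 21) hi=[25, 35, 43] (size 3, min 25) -> median=21
Step 8: insert 20 -> lo=[3, 12, 19, 20] (size 4, max 20) hi=[21, 25, 35, 43] (size 4, min 21) -> median=20.5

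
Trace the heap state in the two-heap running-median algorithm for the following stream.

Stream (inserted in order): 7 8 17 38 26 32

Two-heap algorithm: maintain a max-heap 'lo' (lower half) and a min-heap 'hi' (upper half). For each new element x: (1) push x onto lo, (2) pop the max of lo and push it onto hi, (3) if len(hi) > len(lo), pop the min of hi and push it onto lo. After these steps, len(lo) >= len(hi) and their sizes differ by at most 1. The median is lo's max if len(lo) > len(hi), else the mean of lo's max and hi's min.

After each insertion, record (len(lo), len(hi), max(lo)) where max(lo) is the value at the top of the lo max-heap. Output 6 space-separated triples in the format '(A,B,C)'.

Answer: (1,0,7) (1,1,7) (2,1,8) (2,2,8) (3,2,17) (3,3,17)

Derivation:
Step 1: insert 7 -> lo=[7] hi=[] -> (len(lo)=1, len(hi)=0, max(lo)=7)
Step 2: insert 8 -> lo=[7] hi=[8] -> (len(lo)=1, len(hi)=1, max(lo)=7)
Step 3: insert 17 -> lo=[7, 8] hi=[17] -> (len(lo)=2, len(hi)=1, max(lo)=8)
Step 4: insert 38 -> lo=[7, 8] hi=[17, 38] -> (len(lo)=2, len(hi)=2, max(lo)=8)
Step 5: insert 26 -> lo=[7, 8, 17] hi=[26, 38] -> (len(lo)=3, len(hi)=2, max(lo)=17)
Step 6: insert 32 -> lo=[7, 8, 17] hi=[26, 32, 38] -> (len(lo)=3, len(hi)=3, max(lo)=17)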